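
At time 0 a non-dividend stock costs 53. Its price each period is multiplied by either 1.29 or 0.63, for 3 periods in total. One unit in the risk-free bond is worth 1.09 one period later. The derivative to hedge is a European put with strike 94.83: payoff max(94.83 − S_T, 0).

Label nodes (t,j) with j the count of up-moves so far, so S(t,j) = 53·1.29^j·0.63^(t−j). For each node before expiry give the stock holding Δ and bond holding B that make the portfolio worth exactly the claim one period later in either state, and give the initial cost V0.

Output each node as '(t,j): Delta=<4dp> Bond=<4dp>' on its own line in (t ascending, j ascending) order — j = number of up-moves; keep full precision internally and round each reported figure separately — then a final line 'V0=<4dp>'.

(0,0): Delta=-0.7786 Bond=66.4431
(1,0): Delta=-1.0000 Bond=79.8165
(1,1): Delta=-0.7316 Bond=69.2083
(2,0): Delta=-1.0000 Bond=87.0000
(2,1): Delta=-1.0000 Bond=87.0000
(2,2): Delta=-0.6745 Bond=70.4097
V0=25.1789

The replicating-portfolio and risk-neutral prices coincide; use p* = (1.09−0.63)/(1.29−0.63) = 0.6970 for the latter.
Payoff layer (t=3): V(3,0)=81.5775, V(3,1)=67.6939, V(3,2)=39.2657, V(3,3)=0.0000
  t=2,j=0: stock 21.0357 → up 27.1361 (V=67.6939), down 13.2525 (V=81.5775). Price 65.9643; hedge Δ=-1.0000, bond B=87.0000.
  t=2,j=1: stock 43.0731 → up 55.5643 (V=39.2657), down 27.1361 (V=67.6939). Price 43.9269; hedge Δ=-1.0000, bond B=87.0000.
  t=2,j=2: stock 88.1973 → up 113.7745 (V=0.0000), down 55.5643 (V=39.2657). Price 10.9162; hedge Δ=-0.6745, bond B=70.4097.
  t=1,j=0: stock 33.3900 → up 43.0731 (V=43.9269), down 21.0357 (V=65.9643). Price 46.4265; hedge Δ=-1.0000, bond B=79.8165.
  t=1,j=1: stock 68.3700 → up 88.1973 (V=10.9162), down 43.0731 (V=43.9269). Price 19.1922; hedge Δ=-0.7316, bond B=69.2083.
  t=0,j=0: stock 53.0000 → up 68.3700 (V=19.1922), down 33.3900 (V=46.4265). Price 25.1789; hedge Δ=-0.7786, bond B=66.4431.
The time-0 hedge costs 25.1789, which is the no-arbitrage price.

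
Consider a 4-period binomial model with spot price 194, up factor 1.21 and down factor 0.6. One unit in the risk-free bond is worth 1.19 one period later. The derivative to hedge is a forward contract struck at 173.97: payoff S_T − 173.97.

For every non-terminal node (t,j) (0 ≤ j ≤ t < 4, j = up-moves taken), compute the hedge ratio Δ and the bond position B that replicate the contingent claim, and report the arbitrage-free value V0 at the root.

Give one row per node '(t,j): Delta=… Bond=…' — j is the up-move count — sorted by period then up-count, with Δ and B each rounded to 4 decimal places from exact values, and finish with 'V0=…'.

Since d<R<u, set p* = (R−d)/(u−d) = 0.9672; price each node as the discounted p*-expectation of its children.
Payoff layer (t=4): V(4,0)=-148.8276, V(4,1)=-123.2662, V(4,2)=-71.7173, V(4,3)=32.2397, V(4,4)=241.8862
  t=3,j=0: stock 41.9040 → up 50.7038 (V=-123.2662), down 25.1424 (V=-148.8276). Price -104.2893; hedge Δ=1.0000, bond B=-146.1933.
  t=3,j=1: stock 84.5064 → up 102.2527 (V=-71.7173), down 50.7038 (V=-123.2662). Price -61.6869; hedge Δ=1.0000, bond B=-146.1933.
  t=3,j=2: stock 170.4212 → up 206.2097 (V=32.2397), down 102.2527 (V=-71.7173). Price 24.2280; hedge Δ=1.0000, bond B=-146.1933.
  t=3,j=3: stock 343.6828 → up 415.8562 (V=241.8862), down 206.2097 (V=32.2397). Price 197.4896; hedge Δ=1.0000, bond B=-146.1933.
  t=2,j=0: stock 69.8400 → up 84.5064 (V=-61.6869), down 41.9040 (V=-104.2893). Price -53.0115; hedge Δ=1.0000, bond B=-122.8515.
  t=2,j=1: stock 140.8440 → up 170.4212 (V=24.2280), down 84.5064 (V=-61.6869). Price 17.9925; hedge Δ=1.0000, bond B=-122.8515.
  t=2,j=2: stock 284.0354 → up 343.6828 (V=197.4896), down 170.4212 (V=24.2280). Price 161.1839; hedge Δ=1.0000, bond B=-122.8515.
  t=1,j=0: stock 116.4000 → up 140.8440 (V=17.9925), down 69.8400 (V=-53.0115). Price 13.1635; hedge Δ=1.0000, bond B=-103.2365.
  t=1,j=1: stock 234.7400 → up 284.0354 (V=161.1839), down 140.8440 (V=17.9925). Price 131.5035; hedge Δ=1.0000, bond B=-103.2365.
  t=0,j=0: stock 194.0000 → up 234.7400 (V=131.5035), down 116.4000 (V=13.1635). Price 107.2466; hedge Δ=1.0000, bond B=-86.7534.
Check: Δ(0,0)·S0 + B(0,0) = 107.2466 = V0.

(0,0): Delta=1.0000 Bond=-86.7534
(1,0): Delta=1.0000 Bond=-103.2365
(1,1): Delta=1.0000 Bond=-103.2365
(2,0): Delta=1.0000 Bond=-122.8515
(2,1): Delta=1.0000 Bond=-122.8515
(2,2): Delta=1.0000 Bond=-122.8515
(3,0): Delta=1.0000 Bond=-146.1933
(3,1): Delta=1.0000 Bond=-146.1933
(3,2): Delta=1.0000 Bond=-146.1933
(3,3): Delta=1.0000 Bond=-146.1933
V0=107.2466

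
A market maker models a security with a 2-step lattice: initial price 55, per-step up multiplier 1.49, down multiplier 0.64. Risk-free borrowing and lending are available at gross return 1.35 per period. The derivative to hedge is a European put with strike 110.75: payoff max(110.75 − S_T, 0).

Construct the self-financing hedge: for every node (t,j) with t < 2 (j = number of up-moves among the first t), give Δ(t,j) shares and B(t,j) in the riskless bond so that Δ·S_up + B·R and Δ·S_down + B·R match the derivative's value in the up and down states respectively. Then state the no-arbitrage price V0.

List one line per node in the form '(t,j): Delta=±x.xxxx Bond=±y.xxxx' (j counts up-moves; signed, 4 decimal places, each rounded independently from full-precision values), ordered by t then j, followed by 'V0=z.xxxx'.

(0,0): Delta=-0.8497 Bond=56.8495
(1,0): Delta=-1.0000 Bond=82.0370
(1,1): Delta=-0.8370 Bond=75.7037
V0=10.1155

The replicating-portfolio and risk-neutral prices coincide; use p* = (1.35−0.64)/(1.49−0.64) = 0.8353 for the latter.
Terminal values V(2,·): V(2,0)=88.2220, V(2,1)=58.3020, V(2,2)=0.0000
  t=1,j=0: stock 35.2000 → up 52.4480 (V=58.3020), down 22.5280 (V=88.2220). Price 46.8370; hedge Δ=-1.0000, bond B=82.0370.
  t=1,j=1: stock 81.9500 → up 122.1055 (V=0.0000), down 52.4480 (V=58.3020). Price 7.1131; hedge Δ=-0.8370, bond B=75.7037.
  t=0,j=0: stock 55.0000 → up 81.9500 (V=7.1131), down 35.2000 (V=46.8370). Price 10.1155; hedge Δ=-0.8497, bond B=56.8495.
Root portfolio cost Δ·55+B reproduces V0=10.1155.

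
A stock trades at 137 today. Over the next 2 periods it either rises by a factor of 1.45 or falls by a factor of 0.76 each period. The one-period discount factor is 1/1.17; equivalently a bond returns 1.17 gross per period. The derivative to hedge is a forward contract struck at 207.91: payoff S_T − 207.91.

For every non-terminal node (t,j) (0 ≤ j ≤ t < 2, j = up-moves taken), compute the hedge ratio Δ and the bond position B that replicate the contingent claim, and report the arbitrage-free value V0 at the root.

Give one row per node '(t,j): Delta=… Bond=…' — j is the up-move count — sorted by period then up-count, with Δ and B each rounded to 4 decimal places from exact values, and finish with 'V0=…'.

Under the risk-neutral measure, an up-move has probability p* = (R−d)/(u−d) = 0.5942 and values discount at R = 1.17.
Terminal values V(2,·): V(2,0)=-128.7788, V(2,1)=-56.9360, V(2,2)=80.1325
(1,0): S=104.1200. Δ = (V_up−V_dn)/(S_up−S_dn) = (-56.9360−-128.7788)/(150.9740−79.1312) = 1.0000. V = [p*·-56.9360 + (1−p*)·-128.7788]/1.17 = -73.5809. B = V − Δ·S = -177.7009.
(1,1): S=198.6500. Δ = (V_up−V_dn)/(S_up−S_dn) = (80.1325−-56.9360)/(288.0425−150.9740) = 1.0000. V = [p*·80.1325 + (1−p*)·-56.9360]/1.17 = 20.9491. B = V − Δ·S = -177.7009.
(0,0): S=137.0000. Δ = (V_up−V_dn)/(S_up−S_dn) = (20.9491−-73.5809)/(198.6500−104.1200) = 1.0000. V = [p*·20.9491 + (1−p*)·-73.5809]/1.17 = -14.8811. B = V − Δ·S = -151.8811.
Self-financing check: at every node Δ·S+B equals the discounted successor values.

(0,0): Delta=1.0000 Bond=-151.8811
(1,0): Delta=1.0000 Bond=-177.7009
(1,1): Delta=1.0000 Bond=-177.7009
V0=-14.8811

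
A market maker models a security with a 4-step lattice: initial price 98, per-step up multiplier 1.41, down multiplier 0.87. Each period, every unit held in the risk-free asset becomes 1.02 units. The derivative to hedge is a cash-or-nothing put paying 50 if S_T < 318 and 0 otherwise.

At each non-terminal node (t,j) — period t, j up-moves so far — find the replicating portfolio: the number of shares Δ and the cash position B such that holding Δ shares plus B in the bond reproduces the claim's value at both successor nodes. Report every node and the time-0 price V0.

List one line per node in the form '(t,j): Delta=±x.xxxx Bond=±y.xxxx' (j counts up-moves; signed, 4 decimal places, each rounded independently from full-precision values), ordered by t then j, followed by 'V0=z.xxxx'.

Under the risk-neutral measure, an up-move has probability p* = (R−d)/(u−d) = 0.2778 and values discount at R = 1.02.
Payoff layer (t=4): V(4,0)=50.0000, V(4,1)=50.0000, V(4,2)=50.0000, V(4,3)=50.0000, V(4,4)=0.0000
(3,0): S=64.5333. Δ = (V_up−V_dn)/(S_up−S_dn) = (50.0000−50.0000)/(90.9919−56.1440) = 0.0000. V = [p*·50.0000 + (1−p*)·50.0000]/1.02 = 49.0196. B = V − Δ·S = 49.0196.
(3,1): S=104.5884. Δ = (V_up−V_dn)/(S_up−S_dn) = (50.0000−50.0000)/(147.4697−90.9919) = 0.0000. V = [p*·50.0000 + (1−p*)·50.0000]/1.02 = 49.0196. B = V − Δ·S = 49.0196.
(3,2): S=169.5054. Δ = (V_up−V_dn)/(S_up−S_dn) = (50.0000−50.0000)/(239.0026−147.4697) = 0.0000. V = [p*·50.0000 + (1−p*)·50.0000]/1.02 = 49.0196. B = V − Δ·S = 49.0196.
(3,3): S=274.7157. Δ = (V_up−V_dn)/(S_up−S_dn) = (0.0000−50.0000)/(387.3491−239.0026) = -0.3370. V = [p*·0.0000 + (1−p*)·50.0000]/1.02 = 35.4031. B = V − Δ·S = 127.9956.
(2,0): S=74.1762. Δ = (V_up−V_dn)/(S_up−S_dn) = (49.0196−49.0196)/(104.5884−64.5333) = 0.0000. V = [p*·49.0196 + (1−p*)·49.0196]/1.02 = 48.0584. B = V − Δ·S = 48.0584.
(2,1): S=120.2166. Δ = (V_up−V_dn)/(S_up−S_dn) = (49.0196−49.0196)/(169.5054−104.5884) = 0.0000. V = [p*·49.0196 + (1−p*)·49.0196]/1.02 = 48.0584. B = V − Δ·S = 48.0584.
(2,2): S=194.8338. Δ = (V_up−V_dn)/(S_up−S_dn) = (35.4031−49.0196)/(274.7157−169.5054) = -0.1294. V = [p*·35.4031 + (1−p*)·49.0196]/1.02 = 44.3502. B = V − Δ·S = 69.5661.
(1,0): S=85.2600. Δ = (V_up−V_dn)/(S_up−S_dn) = (48.0584−48.0584)/(120.2166−74.1762) = 0.0000. V = [p*·48.0584 + (1−p*)·48.0584]/1.02 = 47.1161. B = V − Δ·S = 47.1161.
(1,1): S=138.1800. Δ = (V_up−V_dn)/(S_up−S_dn) = (44.3502−48.0584)/(194.8338−120.2166) = -0.0497. V = [p*·44.3502 + (1−p*)·48.0584]/1.02 = 46.1063. B = V − Δ·S = 52.9733.
(0,0): S=98.0000. Δ = (V_up−V_dn)/(S_up−S_dn) = (46.1063−47.1161)/(138.1800−85.2600) = -0.0191. V = [p*·46.1063 + (1−p*)·47.1161]/1.02 = 45.9173. B = V − Δ·S = 47.7874.
Check: Δ(0,0)·S0 + B(0,0) = 45.9173 = V0.

(0,0): Delta=-0.0191 Bond=47.7874
(1,0): Delta=0.0000 Bond=47.1161
(1,1): Delta=-0.0497 Bond=52.9733
(2,0): Delta=0.0000 Bond=48.0584
(2,1): Delta=0.0000 Bond=48.0584
(2,2): Delta=-0.1294 Bond=69.5661
(3,0): Delta=0.0000 Bond=49.0196
(3,1): Delta=0.0000 Bond=49.0196
(3,2): Delta=0.0000 Bond=49.0196
(3,3): Delta=-0.3370 Bond=127.9956
V0=45.9173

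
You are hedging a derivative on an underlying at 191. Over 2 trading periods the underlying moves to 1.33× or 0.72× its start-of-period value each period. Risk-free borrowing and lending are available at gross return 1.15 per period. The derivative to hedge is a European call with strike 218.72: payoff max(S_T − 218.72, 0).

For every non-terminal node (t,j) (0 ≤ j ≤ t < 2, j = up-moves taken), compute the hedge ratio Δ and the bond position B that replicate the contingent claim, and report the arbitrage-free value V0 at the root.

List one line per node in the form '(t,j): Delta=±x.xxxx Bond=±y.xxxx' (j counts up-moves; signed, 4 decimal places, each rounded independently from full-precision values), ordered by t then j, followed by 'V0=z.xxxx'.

No-arbitrage ⇒ martingale measure with p* = (R−d)/(u−d) = 0.7049.
At expiry t=2: V(2,0)=0.0000, V(2,1)=0.0000, V(2,2)=119.1399
Node (1,0) S=137.5200: V=(p*·0.0000+(1−p*)·0.0000)/1.15=0.0000; Δ=(0.0000−0.0000)/(182.9016−99.0144)=0.0000; B=V−Δ·S=0.0000
Node (1,1) S=254.0300: V=(p*·119.1399+(1−p*)·0.0000)/1.15=73.0294; Δ=(119.1399−0.0000)/(337.8599−182.9016)=0.7689; B=V−Δ·S=-122.2819
Node (0,0) S=191.0000: V=(p*·73.0294+(1−p*)·0.0000)/1.15=44.7650; Δ=(73.0294−0.0000)/(254.0300−137.5200)=0.6268; B=V−Δ·S=-74.9554
Self-financing check: at every node Δ·S+B equals the discounted successor values.

(0,0): Delta=0.6268 Bond=-74.9554
(1,0): Delta=0.0000 Bond=0.0000
(1,1): Delta=0.7689 Bond=-122.2819
V0=44.7650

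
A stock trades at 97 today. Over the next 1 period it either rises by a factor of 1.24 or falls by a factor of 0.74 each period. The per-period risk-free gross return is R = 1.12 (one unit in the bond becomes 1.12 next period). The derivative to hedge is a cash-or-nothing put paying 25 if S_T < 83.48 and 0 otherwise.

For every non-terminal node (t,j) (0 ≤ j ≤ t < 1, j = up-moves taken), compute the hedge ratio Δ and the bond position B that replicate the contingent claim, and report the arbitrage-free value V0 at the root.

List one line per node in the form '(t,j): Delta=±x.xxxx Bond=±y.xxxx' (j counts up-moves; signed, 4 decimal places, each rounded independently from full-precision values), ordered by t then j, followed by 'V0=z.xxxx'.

The replicating-portfolio and risk-neutral prices coincide; use p* = (1.12−0.74)/(1.24−0.74) = 0.7600 for the latter.
Terminal payoffs: V(1,0)=25.0000, V(1,1)=0.0000
Node (0,0) S=97.0000: V=(p*·0.0000+(1−p*)·25.0000)/1.12=5.3571; Δ=(0.0000−25.0000)/(120.2800−71.7800)=-0.5155; B=V−Δ·S=55.3571
Each (Δ,B) replicates both successor values, so the strategy is self-financing and V0 is arbitrage-free.

(0,0): Delta=-0.5155 Bond=55.3571
V0=5.3571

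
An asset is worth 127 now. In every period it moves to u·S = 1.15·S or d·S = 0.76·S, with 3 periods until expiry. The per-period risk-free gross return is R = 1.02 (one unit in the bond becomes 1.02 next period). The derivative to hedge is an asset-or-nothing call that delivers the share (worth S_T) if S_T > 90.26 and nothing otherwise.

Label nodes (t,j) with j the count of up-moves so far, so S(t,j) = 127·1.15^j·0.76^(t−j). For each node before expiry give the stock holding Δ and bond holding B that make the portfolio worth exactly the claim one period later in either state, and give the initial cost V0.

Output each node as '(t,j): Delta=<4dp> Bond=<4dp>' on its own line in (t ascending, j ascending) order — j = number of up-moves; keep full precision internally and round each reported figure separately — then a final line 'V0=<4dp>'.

(0,0): Delta=1.6659 Bond=-104.1787
(1,0): Delta=2.2164 Bond=-159.3934
(1,1): Delta=1.4840 Bond=-79.6967
(2,0): Delta=0.0000 Bond=0.0000
(2,1): Delta=2.9487 Bond=-243.8719
(2,2): Delta=1.0000 Bond=0.0000
V0=107.3892

Under the risk-neutral measure, an up-move has probability p* = (R−d)/(u−d) = 0.6667 and values discount at R = 1.02.
Payoff layer (t=3): V(3,0)=0.0000, V(3,1)=0.0000, V(3,2)=127.6477, V(3,3)=193.1511
  t=2,j=0: stock 73.3552 → up 84.3585 (V=0.0000), down 55.7500 (V=0.0000). Price 0.0000; hedge Δ=0.0000, bond B=0.0000.
  t=2,j=1: stock 110.9980 → up 127.6477 (V=127.6477), down 84.3585 (V=0.0000). Price 83.4299; hedge Δ=2.9487, bond B=-243.8719.
  t=2,j=2: stock 167.9575 → up 193.1511 (V=193.1511), down 127.6477 (V=127.6477). Price 167.9575; hedge Δ=1.0000, bond B=0.0000.
  t=1,j=0: stock 96.5200 → up 110.9980 (V=83.4299), down 73.3552 (V=0.0000). Price 54.5293; hedge Δ=2.2164, bond B=-159.3934.
  t=1,j=1: stock 146.0500 → up 167.9575 (V=167.9575), down 110.9980 (V=83.4299). Price 137.0408; hedge Δ=1.4840, bond B=-79.6967.
  t=0,j=0: stock 127.0000 → up 146.0500 (V=137.0408), down 96.5200 (V=54.5293). Price 107.3892; hedge Δ=1.6659, bond B=-104.1787.
The time-0 hedge costs 107.3892, which is the no-arbitrage price.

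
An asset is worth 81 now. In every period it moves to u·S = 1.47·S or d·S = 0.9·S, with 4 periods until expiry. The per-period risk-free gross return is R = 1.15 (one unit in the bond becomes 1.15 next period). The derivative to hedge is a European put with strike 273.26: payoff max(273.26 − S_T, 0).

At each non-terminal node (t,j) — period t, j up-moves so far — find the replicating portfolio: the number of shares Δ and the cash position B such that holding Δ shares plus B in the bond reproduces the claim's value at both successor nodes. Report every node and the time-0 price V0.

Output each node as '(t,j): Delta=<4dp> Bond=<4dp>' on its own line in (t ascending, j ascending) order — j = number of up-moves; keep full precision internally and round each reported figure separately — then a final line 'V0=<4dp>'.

Since d<R<u, set p* = (R−d)/(u−d) = 0.4386; price each node as the discounted p*-expectation of its children.
Terminal payoffs: V(4,0)=220.1159, V(4,1)=186.4580, V(4,2)=131.4834, V(4,3)=41.6915, V(4,4)=0.0000
Node (3,0) S=59.0490: V=(p*·186.4580+(1−p*)·220.1159)/1.15=178.5684; Δ=(186.4580−220.1159)/(86.8020−53.1441)=-1.0000; B=V−Δ·S=237.6174
Node (3,1) S=96.4467: V=(p*·131.4834+(1−p*)·186.4580)/1.15=141.1707; Δ=(131.4834−186.4580)/(141.7766−86.8020)=-1.0000; B=V−Δ·S=237.6174
Node (3,2) S=157.5296: V=(p*·41.6915+(1−p*)·131.4834)/1.15=80.0878; Δ=(41.6915−131.4834)/(231.5685−141.7766)=-1.0000; B=V−Δ·S=237.6174
Node (3,3) S=257.2984: V=(p*·0.0000+(1−p*)·41.6915)/1.15=20.3528; Δ=(0.0000−41.6915)/(378.2286−231.5685)=-0.2843; B=V−Δ·S=93.4958
Node (2,0) S=65.6100: V=(p*·141.1707+(1−p*)·178.5684)/1.15=141.0138; Δ=(141.1707−178.5684)/(96.4467−59.0490)=-1.0000; B=V−Δ·S=206.6238
Node (2,1) S=107.1630: V=(p*·80.0878+(1−p*)·141.1707)/1.15=99.4608; Δ=(80.0878−141.1707)/(157.5296−96.4467)=-1.0000; B=V−Δ·S=206.6238
Node (2,2) S=175.0329: V=(p*·20.3528+(1−p*)·80.0878)/1.15=46.8593; Δ=(20.3528−80.0878)/(257.2984−157.5296)=-0.5987; B=V−Δ·S=151.6575
Node (1,0) S=72.9000: V=(p*·99.4608+(1−p*)·141.0138)/1.15=106.7729; Δ=(99.4608−141.0138)/(107.1630−65.6100)=-1.0000; B=V−Δ·S=179.6729
Node (1,1) S=119.0700: V=(p*·46.8593+(1−p*)·99.4608)/1.15=66.4261; Δ=(46.8593−99.4608)/(175.0329−107.1630)=-0.7750; B=V−Δ·S=158.7094
Node (0,0) S=81.0000: V=(p*·66.4261+(1−p*)·106.7729)/1.15=77.4582; Δ=(66.4261−106.7729)/(119.0700−72.9000)=-0.8739; B=V−Δ·S=148.2421
Root portfolio cost Δ·81+B reproduces V0=77.4582.

(0,0): Delta=-0.8739 Bond=148.2421
(1,0): Delta=-1.0000 Bond=179.6729
(1,1): Delta=-0.7750 Bond=158.7094
(2,0): Delta=-1.0000 Bond=206.6238
(2,1): Delta=-1.0000 Bond=206.6238
(2,2): Delta=-0.5987 Bond=151.6575
(3,0): Delta=-1.0000 Bond=237.6174
(3,1): Delta=-1.0000 Bond=237.6174
(3,2): Delta=-1.0000 Bond=237.6174
(3,3): Delta=-0.2843 Bond=93.4958
V0=77.4582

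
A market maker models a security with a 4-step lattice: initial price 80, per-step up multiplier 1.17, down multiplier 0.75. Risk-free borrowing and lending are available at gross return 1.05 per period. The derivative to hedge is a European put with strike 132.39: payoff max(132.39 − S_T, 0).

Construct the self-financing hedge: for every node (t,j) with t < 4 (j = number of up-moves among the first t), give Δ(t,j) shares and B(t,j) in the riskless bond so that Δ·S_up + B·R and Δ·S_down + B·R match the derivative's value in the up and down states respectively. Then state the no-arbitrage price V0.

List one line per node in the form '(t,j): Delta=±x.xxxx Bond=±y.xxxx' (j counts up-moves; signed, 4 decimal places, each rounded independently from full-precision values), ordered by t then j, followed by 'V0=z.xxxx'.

The replicating-portfolio and risk-neutral prices coincide; use p* = (1.05−0.75)/(1.17−0.75) = 0.7143 for the latter.
Terminal values V(4,·): V(4,0)=107.0775, V(4,1)=92.9025, V(4,2)=70.7895, V(4,3)=36.2932, V(4,4)=0.0000
(3,0): S=33.7500. Δ = (V_up−V_dn)/(S_up−S_dn) = (92.9025−107.0775)/(39.4875−25.3125) = -1.0000. V = [p*·92.9025 + (1−p*)·107.0775]/1.05 = 92.3357. B = V − Δ·S = 126.0857.
(3,1): S=52.6500. Δ = (V_up−V_dn)/(S_up−S_dn) = (70.7895−92.9025)/(61.6005−39.4875) = -1.0000. V = [p*·70.7895 + (1−p*)·92.9025]/1.05 = 73.4357. B = V − Δ·S = 126.0857.
(3,2): S=82.1340. Δ = (V_up−V_dn)/(S_up−S_dn) = (36.2932−70.7895)/(96.0968−61.6005) = -1.0000. V = [p*·36.2932 + (1−p*)·70.7895]/1.05 = 43.9517. B = V − Δ·S = 126.0857.
(3,3): S=128.1290. Δ = (V_up−V_dn)/(S_up−S_dn) = (0.0000−36.2932)/(149.9110−96.0968) = -0.6744. V = [p*·0.0000 + (1−p*)·36.2932]/1.05 = 9.8757. B = V − Δ·S = 96.2881.
(2,0): S=45.0000. Δ = (V_up−V_dn)/(S_up−S_dn) = (73.4357−92.3357)/(52.6500−33.7500) = -1.0000. V = [p*·73.4357 + (1−p*)·92.3357]/1.05 = 75.0816. B = V − Δ·S = 120.0816.
(2,1): S=70.2000. Δ = (V_up−V_dn)/(S_up−S_dn) = (43.9517−73.4357)/(82.1340−52.6500) = -1.0000. V = [p*·43.9517 + (1−p*)·73.4357]/1.05 = 49.8816. B = V − Δ·S = 120.0816.
(2,2): S=109.5120. Δ = (V_up−V_dn)/(S_up−S_dn) = (9.8757−43.9517)/(128.1290−82.1340) = -0.7409. V = [p*·9.8757 + (1−p*)·43.9517]/1.05 = 18.6778. B = V − Δ·S = 99.8112.
(1,0): S=60.0000. Δ = (V_up−V_dn)/(S_up−S_dn) = (49.8816−75.0816)/(70.2000−45.0000) = -1.0000. V = [p*·49.8816 + (1−p*)·75.0816]/1.05 = 54.3635. B = V − Δ·S = 114.3635.
(1,1): S=93.6000. Δ = (V_up−V_dn)/(S_up−S_dn) = (18.6778−49.8816)/(109.5120−70.2000) = -0.7937. V = [p*·18.6778 + (1−p*)·49.8816]/1.05 = 26.2792. B = V − Δ·S = 100.5740.
(0,0): S=80.0000. Δ = (V_up−V_dn)/(S_up−S_dn) = (26.2792−54.3635)/(93.6000−60.0000) = -0.8358. V = [p*·26.2792 + (1−p*)·54.3635]/1.05 = 32.6698. B = V − Δ·S = 99.5370.
Root portfolio cost Δ·80+B reproduces V0=32.6698.

(0,0): Delta=-0.8358 Bond=99.5370
(1,0): Delta=-1.0000 Bond=114.3635
(1,1): Delta=-0.7937 Bond=100.5740
(2,0): Delta=-1.0000 Bond=120.0816
(2,1): Delta=-1.0000 Bond=120.0816
(2,2): Delta=-0.7409 Bond=99.8112
(3,0): Delta=-1.0000 Bond=126.0857
(3,1): Delta=-1.0000 Bond=126.0857
(3,2): Delta=-1.0000 Bond=126.0857
(3,3): Delta=-0.6744 Bond=96.2881
V0=32.6698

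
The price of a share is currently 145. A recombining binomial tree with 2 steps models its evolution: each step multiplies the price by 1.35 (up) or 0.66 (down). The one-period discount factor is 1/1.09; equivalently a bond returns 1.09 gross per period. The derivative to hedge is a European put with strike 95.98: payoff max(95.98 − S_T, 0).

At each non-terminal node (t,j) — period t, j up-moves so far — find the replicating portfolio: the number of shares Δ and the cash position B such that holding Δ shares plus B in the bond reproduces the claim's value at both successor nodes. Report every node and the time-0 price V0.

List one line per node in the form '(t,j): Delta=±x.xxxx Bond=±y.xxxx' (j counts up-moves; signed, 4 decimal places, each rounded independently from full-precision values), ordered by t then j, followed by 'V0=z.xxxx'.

(0,0): Delta=-0.1134 Bond=20.3642
(1,0): Delta=-0.4970 Bond=58.9075
(1,1): Delta=0.0000 Bond=0.0000
V0=3.9220

No-arbitrage ⇒ martingale measure with p* = (R−d)/(u−d) = 0.6232.
At expiry t=2: V(2,0)=32.8180, V(2,1)=0.0000, V(2,2)=0.0000
Node (1,0) S=95.7000: V=(p*·0.0000+(1−p*)·32.8180)/1.09=11.3451; Δ=(0.0000−32.8180)/(129.1950−63.1620)=-0.4970; B=V−Δ·S=58.9075
Node (1,1) S=195.7500: V=(p*·0.0000+(1−p*)·0.0000)/1.09=0.0000; Δ=(0.0000−0.0000)/(264.2625−129.1950)=0.0000; B=V−Δ·S=0.0000
Node (0,0) S=145.0000: V=(p*·0.0000+(1−p*)·11.3451)/1.09=3.9220; Δ=(0.0000−11.3451)/(195.7500−95.7000)=-0.1134; B=V−Δ·S=20.3642
The time-0 hedge costs 3.9220, which is the no-arbitrage price.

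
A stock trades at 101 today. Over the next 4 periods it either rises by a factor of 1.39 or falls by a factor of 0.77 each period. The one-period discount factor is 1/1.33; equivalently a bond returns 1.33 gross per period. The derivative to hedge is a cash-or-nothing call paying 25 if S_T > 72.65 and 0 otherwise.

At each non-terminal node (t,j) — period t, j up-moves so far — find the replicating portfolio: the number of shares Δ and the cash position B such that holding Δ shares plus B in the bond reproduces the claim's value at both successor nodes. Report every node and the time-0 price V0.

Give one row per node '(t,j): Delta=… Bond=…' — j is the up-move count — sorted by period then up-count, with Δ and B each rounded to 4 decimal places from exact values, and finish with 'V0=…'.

(0,0): Delta=0.0043 Bond=7.5280
(1,0): Delta=0.0512 Bond=6.3621
(1,1): Delta=0.0015 Bond=10.4033
(2,0): Delta=0.4573 Bond=-15.8538
(2,1): Delta=0.0271 Bond=11.0667
(2,2): Delta=0.0000 Bond=14.1331
(3,0): Delta=0.0000 Bond=0.0000
(3,1): Delta=0.4844 Bond=-23.3447
(3,2): Delta=0.0000 Bond=18.7970
(3,3): Delta=0.0000 Bond=18.7970
V0=7.9629

Since d<R<u, set p* = (R−d)/(u−d) = 0.9032; price each node as the discounted p*-expectation of its children.
Terminal payoffs: V(4,0)=0.0000, V(4,1)=0.0000, V(4,2)=25.0000, V(4,3)=25.0000, V(4,4)=25.0000
  t=3,j=0: stock 46.1098 → up 64.0927 (V=0.0000), down 35.5046 (V=0.0000). Price 0.0000; hedge Δ=0.0000, bond B=0.0000.
  t=3,j=1: stock 83.2372 → up 115.6998 (V=25.0000), down 64.0927 (V=0.0000). Price 16.9779; hedge Δ=0.4844, bond B=-23.3447.
  t=3,j=2: stock 150.2594 → up 208.8606 (V=25.0000), down 115.6998 (V=25.0000). Price 18.7970; hedge Δ=0.0000, bond B=18.7970.
  t=3,j=3: stock 271.2475 → up 377.0341 (V=25.0000), down 208.8606 (V=25.0000). Price 18.7970; hedge Δ=0.0000, bond B=18.7970.
  t=2,j=0: stock 59.8829 → up 83.2372 (V=16.9779), down 46.1098 (V=0.0000). Price 11.5300; hedge Δ=0.4573, bond B=-15.8538.
  t=2,j=1: stock 108.1003 → up 150.2594 (V=18.7970), down 83.2372 (V=16.9779). Price 14.0007; hedge Δ=0.0271, bond B=11.0667.
  t=2,j=2: stock 195.1421 → up 271.2475 (V=18.7970), down 150.2594 (V=18.7970). Price 14.1331; hedge Δ=0.0000, bond B=14.1331.
  t=1,j=0: stock 77.7700 → up 108.1003 (V=14.0007), down 59.8829 (V=11.5300). Price 10.3471; hedge Δ=0.0512, bond B=6.3621.
  t=1,j=1: stock 140.3900 → up 195.1421 (V=14.1331), down 108.1003 (V=14.0007). Price 10.6167; hedge Δ=0.0015, bond B=10.4033.
  t=0,j=0: stock 101.0000 → up 140.3900 (V=10.6167), down 77.7700 (V=10.3471). Price 7.9629; hedge Δ=0.0043, bond B=7.5280.
Self-financing check: at every node Δ·S+B equals the discounted successor values.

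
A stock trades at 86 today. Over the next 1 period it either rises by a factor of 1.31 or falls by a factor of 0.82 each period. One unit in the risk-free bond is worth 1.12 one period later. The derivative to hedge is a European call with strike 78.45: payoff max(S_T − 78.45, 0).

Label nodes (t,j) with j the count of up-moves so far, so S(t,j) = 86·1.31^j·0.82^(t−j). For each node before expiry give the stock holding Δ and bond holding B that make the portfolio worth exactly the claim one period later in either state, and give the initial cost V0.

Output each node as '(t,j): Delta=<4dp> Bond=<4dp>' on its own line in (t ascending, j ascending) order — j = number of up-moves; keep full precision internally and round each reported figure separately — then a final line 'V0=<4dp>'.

Under the risk-neutral measure, an up-move has probability p* = (R−d)/(u−d) = 0.6122 and values discount at R = 1.12.
At expiry t=1: V(1,0)=0.0000, V(1,1)=34.2100
Node (0,0) S=86.0000: V=(p*·34.2100+(1−p*)·0.0000)/1.12=18.7008; Δ=(34.2100−0.0000)/(112.6600−70.5200)=0.8118; B=V−Δ·S=-51.1155
Check: Δ(0,0)·S0 + B(0,0) = 18.7008 = V0.

(0,0): Delta=0.8118 Bond=-51.1155
V0=18.7008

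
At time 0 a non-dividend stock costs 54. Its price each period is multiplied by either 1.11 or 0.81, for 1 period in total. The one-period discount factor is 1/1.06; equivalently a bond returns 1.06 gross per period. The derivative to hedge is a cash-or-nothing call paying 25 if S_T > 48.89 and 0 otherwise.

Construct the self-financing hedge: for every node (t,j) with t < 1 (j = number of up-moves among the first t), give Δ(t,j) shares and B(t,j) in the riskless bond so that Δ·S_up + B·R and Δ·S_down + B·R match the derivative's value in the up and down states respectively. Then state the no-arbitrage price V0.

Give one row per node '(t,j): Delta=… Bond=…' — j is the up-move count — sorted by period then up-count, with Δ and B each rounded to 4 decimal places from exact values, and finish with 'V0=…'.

(0,0): Delta=1.5432 Bond=-63.6792
V0=19.6541

The replicating-portfolio and risk-neutral prices coincide; use p* = (1.06−0.81)/(1.11−0.81) = 0.8333 for the latter.
At expiry t=1: V(1,0)=0.0000, V(1,1)=25.0000
  t=0,j=0: stock 54.0000 → up 59.9400 (V=25.0000), down 43.7400 (V=0.0000). Price 19.6541; hedge Δ=1.5432, bond B=-63.6792.
Check: Δ(0,0)·S0 + B(0,0) = 19.6541 = V0.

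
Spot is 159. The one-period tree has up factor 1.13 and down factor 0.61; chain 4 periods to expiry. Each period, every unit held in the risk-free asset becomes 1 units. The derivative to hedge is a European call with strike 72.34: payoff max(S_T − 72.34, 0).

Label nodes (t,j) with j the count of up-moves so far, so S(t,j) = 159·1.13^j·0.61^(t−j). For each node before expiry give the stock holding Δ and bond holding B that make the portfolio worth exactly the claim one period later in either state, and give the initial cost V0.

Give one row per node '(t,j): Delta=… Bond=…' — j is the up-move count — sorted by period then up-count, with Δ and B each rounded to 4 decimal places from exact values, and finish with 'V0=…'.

Under the risk-neutral measure, an up-move has probability p* = (R−d)/(u−d) = 0.7500 and values discount at R = 1.
At expiry t=4: V(4,0)=0.0000, V(4,1)=0.0000, V(4,2)=3.2064, V(4,3)=67.6066, V(4,4)=186.9053
  t=3,j=0: stock 36.0900 → up 40.7817 (V=0.0000), down 22.0149 (V=0.0000). Price 0.0000; hedge Δ=0.0000, bond B=0.0000.
  t=3,j=1: stock 66.8552 → up 75.5464 (V=3.2064), down 40.7817 (V=0.0000). Price 2.4048; hedge Δ=0.0922, bond B=-3.7613.
  t=3,j=2: stock 123.8465 → up 139.9466 (V=67.6066), down 75.5464 (V=3.2064). Price 51.5065; hedge Δ=1.0000, bond B=-72.3400.
  t=3,j=3: stock 229.4206 → up 259.2453 (V=186.9053), down 139.9466 (V=67.6066). Price 157.0806; hedge Δ=1.0000, bond B=-72.3400.
  t=2,j=0: stock 59.1639 → up 66.8552 (V=2.4048), down 36.0900 (V=0.0000). Price 1.8036; hedge Δ=0.0782, bond B=-2.8210.
  t=2,j=1: stock 109.5987 → up 123.8465 (V=51.5065), down 66.8552 (V=2.4048). Price 39.2311; hedge Δ=0.8616, bond B=-55.1953.
  t=2,j=2: stock 203.0271 → up 229.4206 (V=157.0806), down 123.8465 (V=51.5065). Price 130.6871; hedge Δ=1.0000, bond B=-72.3400.
  t=1,j=0: stock 96.9900 → up 109.5987 (V=39.2311), down 59.1639 (V=1.8036). Price 29.8742; hedge Δ=0.7421, bond B=-42.1018.
  t=1,j=1: stock 179.6700 → up 203.0271 (V=130.6871), down 109.5987 (V=39.2311). Price 107.8231; hedge Δ=0.9789, bond B=-68.0538.
  t=0,j=0: stock 159.0000 → up 179.6700 (V=107.8231), down 96.9900 (V=29.8742). Price 88.3359; hedge Δ=0.9428, bond B=-61.5658.
Each (Δ,B) replicates both successor values, so the strategy is self-financing and V0 is arbitrage-free.

(0,0): Delta=0.9428 Bond=-61.5658
(1,0): Delta=0.7421 Bond=-42.1018
(1,1): Delta=0.9789 Bond=-68.0538
(2,0): Delta=0.0782 Bond=-2.8210
(2,1): Delta=0.8616 Bond=-55.1953
(2,2): Delta=1.0000 Bond=-72.3400
(3,0): Delta=0.0000 Bond=0.0000
(3,1): Delta=0.0922 Bond=-3.7613
(3,2): Delta=1.0000 Bond=-72.3400
(3,3): Delta=1.0000 Bond=-72.3400
V0=88.3359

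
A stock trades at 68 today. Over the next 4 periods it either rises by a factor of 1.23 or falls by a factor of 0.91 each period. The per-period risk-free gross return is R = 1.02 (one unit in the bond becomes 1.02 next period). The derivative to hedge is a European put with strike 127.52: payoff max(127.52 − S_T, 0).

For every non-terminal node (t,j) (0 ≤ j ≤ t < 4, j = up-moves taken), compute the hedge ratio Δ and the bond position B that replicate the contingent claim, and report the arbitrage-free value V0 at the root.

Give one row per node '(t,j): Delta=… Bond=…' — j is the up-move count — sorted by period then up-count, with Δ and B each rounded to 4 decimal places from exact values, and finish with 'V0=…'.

(0,0): Delta=-0.9505 Bond=114.8077
(1,0): Delta=-1.0000 Bond=120.1649
(1,1): Delta=-0.8807 Bond=111.2599
(2,0): Delta=-1.0000 Bond=122.5682
(2,1): Delta=-1.0000 Bond=122.5682
(2,2): Delta=-0.7121 Bond=96.1445
(3,0): Delta=-1.0000 Bond=125.0196
(3,1): Delta=-1.0000 Bond=125.0196
(3,2): Delta=-1.0000 Bond=125.0196
(3,3): Delta=-0.3055 Bond=46.6132
V0=50.1715

Under the risk-neutral measure, an up-move has probability p* = (R−d)/(u−d) = 0.3438 and values discount at R = 1.02.
Terminal payoffs: V(4,0)=80.8890, V(4,1)=64.4913, V(4,2)=42.3274, V(4,3)=12.3696, V(4,4)=0.0000
Node (3,0) S=51.2428: V=(p*·64.4913+(1−p*)·80.8890)/1.02=73.7768; Δ=(64.4913−80.8890)/(63.0287−46.6310)=-1.0000; B=V−Δ·S=125.0196
Node (3,1) S=69.2623: V=(p*·42.3274+(1−p*)·64.4913)/1.02=55.7573; Δ=(42.3274−64.4913)/(85.1926−63.0287)=-1.0000; B=V−Δ·S=125.0196
Node (3,2) S=93.6183: V=(p*·12.3696+(1−p*)·42.3274)/1.02=31.4014; Δ=(12.3696−42.3274)/(115.1504−85.1926)=-1.0000; B=V−Δ·S=125.0196
Node (3,3) S=126.5390: V=(p*·0.0000+(1−p*)·12.3696)/1.02=7.9584; Δ=(0.0000−12.3696)/(155.6429−115.1504)=-0.3055; B=V−Δ·S=46.6132
Node (2,0) S=56.3108: V=(p*·55.7573+(1−p*)·73.7768)/1.02=66.2574; Δ=(55.7573−73.7768)/(69.2623−51.2428)=-1.0000; B=V−Δ·S=122.5682
Node (2,1) S=76.1124: V=(p*·31.4014+(1−p*)·55.7573)/1.02=46.4558; Δ=(31.4014−55.7573)/(93.6183−69.2623)=-1.0000; B=V−Δ·S=122.5682
Node (2,2) S=102.8772: V=(p*·7.9584+(1−p*)·31.4014)/1.02=22.8851; Δ=(7.9584−31.4014)/(126.5390−93.6183)=-0.7121; B=V−Δ·S=96.1445
Node (1,0) S=61.8800: V=(p*·46.4558+(1−p*)·66.2574)/1.02=58.2849; Δ=(46.4558−66.2574)/(76.1124−56.3108)=-1.0000; B=V−Δ·S=120.1649
Node (1,1) S=83.6400: V=(p*·22.8851+(1−p*)·46.4558)/1.02=37.6014; Δ=(22.8851−46.4558)/(102.8772−76.1124)=-0.8807; B=V−Δ·S=111.2599
Node (0,0) S=68.0000: V=(p*·37.6014+(1−p*)·58.2849)/1.02=50.1715; Δ=(37.6014−58.2849)/(83.6400−61.8800)=-0.9505; B=V−Δ·S=114.8077
Each (Δ,B) replicates both successor values, so the strategy is self-financing and V0 is arbitrage-free.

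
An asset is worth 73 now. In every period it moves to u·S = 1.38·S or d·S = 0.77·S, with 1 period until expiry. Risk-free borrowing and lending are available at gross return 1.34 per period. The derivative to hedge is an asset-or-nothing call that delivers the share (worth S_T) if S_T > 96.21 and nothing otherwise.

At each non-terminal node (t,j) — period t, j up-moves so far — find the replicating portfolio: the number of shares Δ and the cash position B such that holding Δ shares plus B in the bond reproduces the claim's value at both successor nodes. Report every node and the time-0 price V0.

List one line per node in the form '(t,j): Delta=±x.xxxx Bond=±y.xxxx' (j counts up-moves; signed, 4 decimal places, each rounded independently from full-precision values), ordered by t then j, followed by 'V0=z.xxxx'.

No-arbitrage ⇒ martingale measure with p* = (R−d)/(u−d) = 0.9344.
Terminal payoffs: V(1,0)=0.0000, V(1,1)=100.7400
Node (0,0) S=73.0000: V=(p*·100.7400+(1−p*)·0.0000)/1.34=70.2493; Δ=(100.7400−0.0000)/(100.7400−56.2100)=2.2623; B=V−Δ·S=-94.8982
Each (Δ,B) replicates both successor values, so the strategy is self-financing and V0 is arbitrage-free.

(0,0): Delta=2.2623 Bond=-94.8982
V0=70.2493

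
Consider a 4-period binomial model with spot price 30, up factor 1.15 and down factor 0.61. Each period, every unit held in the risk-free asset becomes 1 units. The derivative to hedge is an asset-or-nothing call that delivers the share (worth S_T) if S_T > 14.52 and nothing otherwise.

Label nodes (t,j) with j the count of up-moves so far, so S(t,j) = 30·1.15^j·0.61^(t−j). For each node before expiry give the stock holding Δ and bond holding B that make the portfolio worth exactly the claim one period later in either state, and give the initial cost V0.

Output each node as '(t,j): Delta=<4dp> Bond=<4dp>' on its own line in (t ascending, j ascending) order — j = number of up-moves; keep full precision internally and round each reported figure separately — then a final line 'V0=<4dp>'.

Since d<R<u, set p* = (R−d)/(u−d) = 0.7222; price each node as the discounted p*-expectation of its children.
Payoff layer (t=4): V(4,0)=0.0000, V(4,1)=0.0000, V(4,2)=14.7631, V(4,3)=27.8320, V(4,4)=52.4702
  t=3,j=0: stock 6.8094 → up 7.8308 (V=0.0000), down 4.1538 (V=0.0000). Price 0.0000; hedge Δ=0.0000, bond B=0.0000.
  t=3,j=1: stock 12.8374 → up 14.7631 (V=14.7631), down 7.8308 (V=0.0000). Price 10.6622; hedge Δ=2.1296, bond B=-16.6768.
  t=3,j=2: stock 24.2017 → up 27.8320 (V=27.8320), down 14.7631 (V=14.7631). Price 24.2017; hedge Δ=1.0000, bond B=0.0000.
  t=3,j=3: stock 45.6262 → up 52.4702 (V=52.4702), down 27.8320 (V=27.8320). Price 45.6262; hedge Δ=1.0000, bond B=0.0000.
  t=2,j=0: stock 11.1630 → up 12.8374 (V=10.6622), down 6.8094 (V=0.0000). Price 7.7005; hedge Δ=1.7688, bond B=-12.0444.
  t=2,j=1: stock 21.0450 → up 24.2017 (V=24.2017), down 12.8374 (V=10.6622). Price 20.4408; hedge Δ=1.1914, bond B=-4.6324.
  t=2,j=2: stock 39.6750 → up 45.6262 (V=45.6262), down 24.2017 (V=24.2017). Price 39.6750; hedge Δ=1.0000, bond B=0.0000.
  t=1,j=0: stock 18.3000 → up 21.0450 (V=20.4408), down 11.1630 (V=7.7005). Price 16.9018; hedge Δ=1.2892, bond B=-6.6913.
  t=1,j=1: stock 34.5000 → up 39.6750 (V=39.6750), down 21.0450 (V=20.4408). Price 34.3322; hedge Δ=1.0324, bond B=-1.2868.
  t=0,j=0: stock 30.0000 → up 34.5000 (V=34.3322), down 18.3000 (V=16.9018). Price 29.4904; hedge Δ=1.0759, bond B=-2.7880.
Each (Δ,B) replicates both successor values, so the strategy is self-financing and V0 is arbitrage-free.

(0,0): Delta=1.0759 Bond=-2.7880
(1,0): Delta=1.2892 Bond=-6.6913
(1,1): Delta=1.0324 Bond=-1.2868
(2,0): Delta=1.7688 Bond=-12.0444
(2,1): Delta=1.1914 Bond=-4.6324
(2,2): Delta=1.0000 Bond=0.0000
(3,0): Delta=0.0000 Bond=0.0000
(3,1): Delta=2.1296 Bond=-16.6768
(3,2): Delta=1.0000 Bond=0.0000
(3,3): Delta=1.0000 Bond=0.0000
V0=29.4904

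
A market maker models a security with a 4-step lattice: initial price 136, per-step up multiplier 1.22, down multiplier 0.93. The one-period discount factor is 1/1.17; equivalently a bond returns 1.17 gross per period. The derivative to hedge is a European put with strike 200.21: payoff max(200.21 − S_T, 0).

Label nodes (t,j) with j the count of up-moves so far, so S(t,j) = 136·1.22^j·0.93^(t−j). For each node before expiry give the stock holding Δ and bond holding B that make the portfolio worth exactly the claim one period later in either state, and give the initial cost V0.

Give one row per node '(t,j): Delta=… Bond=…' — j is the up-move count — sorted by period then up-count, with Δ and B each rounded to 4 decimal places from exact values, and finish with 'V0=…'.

(0,0): Delta=-0.1922 Bond=28.4230
(1,0): Delta=-0.5982 Bond=84.6069
(1,1): Delta=-0.1277 Bond=22.5566
(2,0): Delta=-1.0000 Bond=146.2561
(2,1): Delta=-0.5344 Bond=89.1429
(2,2): Delta=-0.0631 Bond=13.3180
(3,0): Delta=-1.0000 Bond=171.1197
(3,1): Delta=-1.0000 Bond=171.1197
(3,2): Delta=-0.4604 Bond=90.3759
(3,3): Delta=0.0000 Bond=0.0000
V0=2.2893

Under the risk-neutral measure, an up-move has probability p* = (R−d)/(u−d) = 0.8276 and values discount at R = 1.17.
Payoff layer (t=4): V(4,0)=98.4749, V(4,1)=66.7511, V(4,2)=25.1349, V(4,3)=0.0000, V(4,4)=0.0000
Node (3,0) S=109.3926: V=(p*·66.7511+(1−p*)·98.4749)/1.17=61.7271; Δ=(66.7511−98.4749)/(133.4589−101.7351)=-1.0000; B=V−Δ·S=171.1197
Node (3,1) S=143.5042: V=(p*·25.1349+(1−p*)·66.7511)/1.17=27.6155; Δ=(25.1349−66.7511)/(175.0751−133.4589)=-1.0000; B=V−Δ·S=171.1197
Node (3,2) S=188.2528: V=(p*·0.0000+(1−p*)·25.1349)/1.17=3.7039; Δ=(0.0000−25.1349)/(229.6685−175.0751)=-0.4604; B=V−Δ·S=90.3759
Node (3,3) S=246.9553: V=(p*·0.0000+(1−p*)·0.0000)/1.17=0.0000; Δ=(0.0000−0.0000)/(301.2855−229.6685)=0.0000; B=V−Δ·S=0.0000
Node (2,0) S=117.6264: V=(p*·27.6155+(1−p*)·61.7271)/1.17=28.6297; Δ=(27.6155−61.7271)/(143.5042−109.3926)=-1.0000; B=V−Δ·S=146.2561
Node (2,1) S=154.3056: V=(p*·3.7039+(1−p*)·27.6155)/1.17=6.6894; Δ=(3.7039−27.6155)/(188.2528−143.5042)=-0.5344; B=V−Δ·S=89.1429
Node (2,2) S=202.4224: V=(p*·0.0000+(1−p*)·3.7039)/1.17=0.5458; Δ=(0.0000−3.7039)/(246.9553−188.2528)=-0.0631; B=V−Δ·S=13.3180
Node (1,0) S=126.4800: V=(p*·6.6894+(1−p*)·28.6297)/1.17=8.9506; Δ=(6.6894−28.6297)/(154.3056−117.6264)=-0.5982; B=V−Δ·S=84.6069
Node (1,1) S=165.9200: V=(p*·0.5458+(1−p*)·6.6894)/1.17=1.3718; Δ=(0.5458−6.6894)/(202.4224−154.3056)=-0.1277; B=V−Δ·S=22.5566
Node (0,0) S=136.0000: V=(p*·1.3718+(1−p*)·8.9506)/1.17=2.2893; Δ=(1.3718−8.9506)/(165.9200−126.4800)=-0.1922; B=V−Δ·S=28.4230
Root portfolio cost Δ·136+B reproduces V0=2.2893.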